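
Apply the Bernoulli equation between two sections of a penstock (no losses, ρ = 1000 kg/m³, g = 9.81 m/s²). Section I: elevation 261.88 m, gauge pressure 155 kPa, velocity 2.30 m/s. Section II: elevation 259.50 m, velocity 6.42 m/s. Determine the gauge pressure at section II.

Pressure head at I: ψ₁ = P₁/(ρg) = 155×1000 / (1000 × 9.81) = 15.80 m.
Velocity heads: v₁²/2g = 2.30²/19.62 = 0.270 m; v₂²/2g = 6.42²/19.62 = 2.101 m.
Total head H = z₁ + ψ₁ + v₁²/2g = 261.88 + 15.80 + 0.270 = 277.95 m.
ψ₂ = H − z₂ − v₂²/2g = 277.95 − 259.50 − 2.101 = 16.35 m.
P₂ = ρgψ₂ = 1000 × 9.81 × 16.35 ≈ 160 kPa.

P₂ ≈ 160 kPa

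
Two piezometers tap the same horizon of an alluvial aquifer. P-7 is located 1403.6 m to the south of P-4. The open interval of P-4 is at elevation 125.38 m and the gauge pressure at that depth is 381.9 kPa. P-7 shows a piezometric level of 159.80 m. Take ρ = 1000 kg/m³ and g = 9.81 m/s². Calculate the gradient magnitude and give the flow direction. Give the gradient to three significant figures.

i ≈ 0.00321; groundwater flows toward the south

Pressure head at P-4: ψ = P/(ρg) = 381.9×1000 / (1000 × 9.81) = 38.93 m.
Total head at P-4: h = z + ψ = 125.38 + 38.93 = 164.31 m.
Total head at P-7: h = 159.80 m (water level in the piezometer is the total head).
Head difference: h(P-4) − h(P-7) = 164.31 − 159.80 = 4.51 m.
Hydraulic gradient: i = |Δh| / L = 4.51 / 1403.6 = 0.00321.
Flow is from higher to lower head: from P-4 toward P-7, i.e. toward the south.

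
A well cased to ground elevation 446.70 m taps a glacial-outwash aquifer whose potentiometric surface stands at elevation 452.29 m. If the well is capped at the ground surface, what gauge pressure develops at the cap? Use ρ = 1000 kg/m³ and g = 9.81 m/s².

P ≈ 54.8 kPa

Head above the cap: Δh = 452.29 − 446.70 = 5.59 m.
P = ρgΔh = 1000 × 9.81 × 5.59 = 54838 Pa ≈ 54.8 kPa.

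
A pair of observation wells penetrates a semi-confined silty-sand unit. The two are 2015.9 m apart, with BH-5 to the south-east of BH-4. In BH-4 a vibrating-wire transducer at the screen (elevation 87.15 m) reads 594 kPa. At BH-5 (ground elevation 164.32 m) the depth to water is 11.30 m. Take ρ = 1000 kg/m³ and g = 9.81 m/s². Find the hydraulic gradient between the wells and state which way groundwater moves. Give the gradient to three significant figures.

Pressure head at BH-4: ψ = P/(ρg) = 594×1000 / (1000 × 9.81) = 60.55 m.
Total head at BH-4: h = z + ψ = 87.15 + 60.55 = 147.70 m.
Total head at BH-5: h = 164.32 − 11.30 = 153.02 m.
Head difference: h(BH-4) − h(BH-5) = 147.70 − 153.02 = -5.32 m.
Hydraulic gradient: i = |Δh| / L = 5.32 / 2015.9 = 0.00264.
Flow is from higher to lower head: from BH-5 toward BH-4, i.e. toward the north-west.

i ≈ 0.00264; groundwater flows toward the north-west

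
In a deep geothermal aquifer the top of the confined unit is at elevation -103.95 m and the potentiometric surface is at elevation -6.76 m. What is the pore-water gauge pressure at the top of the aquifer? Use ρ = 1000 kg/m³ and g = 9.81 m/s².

Pressure head at the aquifer top: ψ = h − z = -6.76 − (-103.95) = 97.19 m.
P = ρgψ = 1000 × 9.81 × 97.19 = 953434 Pa ≈ 953 kPa.

P ≈ 953 kPa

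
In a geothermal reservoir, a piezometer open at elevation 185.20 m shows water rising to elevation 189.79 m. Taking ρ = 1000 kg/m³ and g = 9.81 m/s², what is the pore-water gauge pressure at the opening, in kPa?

P ≈ 45.0 kPa

Pressure head ψ = h − z = 189.79 − 185.20 = 4.59 m.
P = ρgψ = 1000 × 9.81 × 4.59 = 45028 Pa ≈ 45.0 kPa.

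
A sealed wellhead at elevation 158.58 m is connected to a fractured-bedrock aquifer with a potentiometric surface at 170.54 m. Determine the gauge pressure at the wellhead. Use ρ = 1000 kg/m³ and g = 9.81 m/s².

Head above the cap: Δh = 170.54 − 158.58 = 11.96 m.
P = ρgΔh = 1000 × 9.81 × 11.96 = 117328 Pa ≈ 117 kPa.

P ≈ 117 kPa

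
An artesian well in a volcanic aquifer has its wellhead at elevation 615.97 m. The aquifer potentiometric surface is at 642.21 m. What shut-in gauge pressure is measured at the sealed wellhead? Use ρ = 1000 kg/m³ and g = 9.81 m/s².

Head above the cap: Δh = 642.21 − 615.97 = 26.24 m.
P = ρgΔh = 1000 × 9.81 × 26.24 = 257414 Pa ≈ 257 kPa.

P ≈ 257 kPa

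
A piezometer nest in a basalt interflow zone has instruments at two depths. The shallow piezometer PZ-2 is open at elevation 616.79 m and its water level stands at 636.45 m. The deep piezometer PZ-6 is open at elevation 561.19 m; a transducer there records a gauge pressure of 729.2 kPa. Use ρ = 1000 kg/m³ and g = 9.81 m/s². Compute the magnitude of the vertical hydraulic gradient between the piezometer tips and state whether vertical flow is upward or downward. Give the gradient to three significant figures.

Total head at PZ-2: h = 636.45 m (water level in the standpipe).
Pressure head at PZ-6: ψ = P/(ρg) = 729.2×1000 / (1000 × 9.81) = 74.33 m.
Total head at PZ-6: h = z + ψ = 561.19 + 74.33 = 635.52 m.
Δh = h(PZ-2) − h(PZ-6) = 636.45 − 635.52 = 0.93 m.
Vertical separation Δz = 616.79 − 561.19 = 55.60 m.
|i_v| = |Δh| / Δz = 0.93 / 55.60 = 0.0167.
Head is higher in the shallow piezometer, so vertical flow is downward (recharge condition).

|i_v| ≈ 0.0167; vertical flow is downward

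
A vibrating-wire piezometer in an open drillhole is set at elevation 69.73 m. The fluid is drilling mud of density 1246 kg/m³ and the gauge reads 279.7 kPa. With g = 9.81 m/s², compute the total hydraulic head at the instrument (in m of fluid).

h ≈ 92.61 m

ψ = P/(ρg) = 279.7×1000 / (1246 × 9.81) = 22.88 m.
h = z + ψ = 69.73 + 22.88 = 92.61 m.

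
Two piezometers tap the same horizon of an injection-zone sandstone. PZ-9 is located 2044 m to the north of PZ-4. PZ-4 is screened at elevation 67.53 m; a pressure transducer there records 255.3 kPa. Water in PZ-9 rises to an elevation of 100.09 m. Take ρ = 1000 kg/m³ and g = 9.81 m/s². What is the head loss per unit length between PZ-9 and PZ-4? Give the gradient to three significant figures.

Pressure head at PZ-4: ψ = P/(ρg) = 255.3×1000 / (1000 × 9.81) = 26.02 m.
Total head at PZ-4: h = z + ψ = 67.53 + 26.02 = 93.55 m.
Total head at PZ-9: h = 100.09 m (water level in the piezometer is the total head).
Head difference: h(PZ-4) − h(PZ-9) = 93.55 − 100.09 = -6.54 m.
Hydraulic gradient: i = |Δh| / L = 6.54 / 2044 = 0.00320.

i ≈ 0.00320 m/m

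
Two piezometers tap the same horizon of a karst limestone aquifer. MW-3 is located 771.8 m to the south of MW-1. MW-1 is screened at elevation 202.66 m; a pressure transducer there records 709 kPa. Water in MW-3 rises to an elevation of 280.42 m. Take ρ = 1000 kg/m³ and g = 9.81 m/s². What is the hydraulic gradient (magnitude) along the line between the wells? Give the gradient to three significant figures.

Pressure head at MW-1: ψ = P/(ρg) = 709×1000 / (1000 × 9.81) = 72.27 m.
Total head at MW-1: h = z + ψ = 202.66 + 72.27 = 274.93 m.
Total head at MW-3: h = 280.42 m (water level in the piezometer is the total head).
Head difference: h(MW-1) − h(MW-3) = 274.93 − 280.42 = -5.49 m.
Hydraulic gradient: i = |Δh| / L = 5.49 / 771.8 = 0.00711.

i ≈ 0.00711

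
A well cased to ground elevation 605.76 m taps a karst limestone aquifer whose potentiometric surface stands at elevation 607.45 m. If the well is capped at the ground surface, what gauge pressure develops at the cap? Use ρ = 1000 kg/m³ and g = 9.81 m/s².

P ≈ 16.6 kPa

Head above the cap: Δh = 607.45 − 605.76 = 1.69 m.
P = ρgΔh = 1000 × 9.81 × 1.69 = 16579 Pa ≈ 16.6 kPa.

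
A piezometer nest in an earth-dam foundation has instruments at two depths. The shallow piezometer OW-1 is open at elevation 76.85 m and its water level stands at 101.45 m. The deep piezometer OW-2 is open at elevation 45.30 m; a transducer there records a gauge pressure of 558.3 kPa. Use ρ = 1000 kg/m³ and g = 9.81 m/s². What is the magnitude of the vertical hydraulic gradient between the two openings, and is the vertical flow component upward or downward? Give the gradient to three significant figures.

|i_v| ≈ 0.0241; vertical flow is upward

Total head at OW-1: h = 101.45 m (water level in the standpipe).
Pressure head at OW-2: ψ = P/(ρg) = 558.3×1000 / (1000 × 9.81) = 56.91 m.
Total head at OW-2: h = z + ψ = 45.30 + 56.91 = 102.21 m.
Δh = h(OW-1) − h(OW-2) = 101.45 − 102.21 = -0.76 m.
Vertical separation Δz = 76.85 − 45.30 = 31.55 m.
|i_v| = |Δh| / Δz = 0.76 / 31.55 = 0.0241.
Head is higher in the deep piezometer, so vertical flow is upward (discharge condition).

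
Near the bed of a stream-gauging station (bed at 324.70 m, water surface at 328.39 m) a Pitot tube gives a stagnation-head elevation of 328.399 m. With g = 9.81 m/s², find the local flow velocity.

Near the bed, under hydrostatic conditions, the piezometric head (z + ψ) equals the free-surface elevation, 328.39 m.
Velocity head = total − piezometric = 328.399 − 328.39 = 0.009 m.
v = √(2g·h_v) = √(2 × 9.81 × 0.009) = 0.420 m/s.

v ≈ 0.420 m/s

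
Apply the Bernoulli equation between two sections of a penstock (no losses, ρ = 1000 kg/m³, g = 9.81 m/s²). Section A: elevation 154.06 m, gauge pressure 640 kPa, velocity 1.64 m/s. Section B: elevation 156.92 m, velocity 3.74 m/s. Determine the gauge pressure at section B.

P₂ ≈ 606 kPa

Pressure head at A: ψ₁ = P₁/(ρg) = 640×1000 / (1000 × 9.81) = 65.24 m.
Velocity heads: v₁²/2g = 1.64²/19.62 = 0.137 m; v₂²/2g = 3.74²/19.62 = 0.713 m.
Total head H = z₁ + ψ₁ + v₁²/2g = 154.06 + 65.24 + 0.137 = 219.44 m.
ψ₂ = H − z₂ − v₂²/2g = 219.44 − 156.92 − 0.713 = 61.81 m.
P₂ = ρgψ₂ = 1000 × 9.81 × 61.81 ≈ 606 kPa.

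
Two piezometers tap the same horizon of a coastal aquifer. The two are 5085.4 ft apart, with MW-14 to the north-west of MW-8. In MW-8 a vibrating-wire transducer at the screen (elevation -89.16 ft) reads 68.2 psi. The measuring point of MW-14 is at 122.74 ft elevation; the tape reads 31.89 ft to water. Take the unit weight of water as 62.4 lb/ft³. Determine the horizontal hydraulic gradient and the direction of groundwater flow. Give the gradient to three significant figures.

i ≈ 0.00445; groundwater flows toward the south-east

Pressure head at MW-8: ψ = 144·P/γ = 144 × 68.2 / 62.4 = 157.38 ft.
Total head at MW-8: h = z + ψ = -89.16 + 157.38 = 68.22 ft.
Total head at MW-14: h = 122.74 − 31.89 = 90.85 ft.
Head difference: h(MW-8) − h(MW-14) = 68.22 − 90.85 = -22.63 ft.
Hydraulic gradient: i = |Δh| / L = 22.63 / 5085.4 = 0.00445.
Flow is from higher to lower head: from MW-14 toward MW-8, i.e. toward the south-east.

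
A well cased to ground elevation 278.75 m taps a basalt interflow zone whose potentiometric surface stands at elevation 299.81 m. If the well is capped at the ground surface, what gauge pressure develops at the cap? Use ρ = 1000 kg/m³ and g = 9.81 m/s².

P ≈ 207 kPa

Head above the cap: Δh = 299.81 − 278.75 = 21.06 m.
P = ρgΔh = 1000 × 9.81 × 21.06 = 206599 Pa ≈ 207 kPa.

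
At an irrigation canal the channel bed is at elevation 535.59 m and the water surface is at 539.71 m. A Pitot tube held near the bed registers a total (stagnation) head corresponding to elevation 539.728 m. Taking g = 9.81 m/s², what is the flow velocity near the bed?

Near the bed, under hydrostatic conditions, the piezometric head (z + ψ) equals the free-surface elevation, 539.71 m.
Velocity head = total − piezometric = 539.728 − 539.71 = 0.018 m.
v = √(2g·h_v) = √(2 × 9.81 × 0.018) = 0.594 m/s.

v ≈ 0.594 m/s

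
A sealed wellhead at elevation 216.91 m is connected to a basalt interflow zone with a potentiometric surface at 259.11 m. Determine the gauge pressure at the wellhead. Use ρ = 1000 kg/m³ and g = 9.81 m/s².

Head above the cap: Δh = 259.11 − 216.91 = 42.20 m.
P = ρgΔh = 1000 × 9.81 × 42.20 = 413982 Pa ≈ 414 kPa.

P ≈ 414 kPa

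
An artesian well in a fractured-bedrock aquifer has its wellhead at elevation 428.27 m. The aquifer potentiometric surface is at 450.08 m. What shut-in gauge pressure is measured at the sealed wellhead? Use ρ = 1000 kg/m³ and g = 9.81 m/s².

Head above the cap: Δh = 450.08 − 428.27 = 21.81 m.
P = ρgΔh = 1000 × 9.81 × 21.81 = 213956 Pa ≈ 214 kPa.

P ≈ 214 kPa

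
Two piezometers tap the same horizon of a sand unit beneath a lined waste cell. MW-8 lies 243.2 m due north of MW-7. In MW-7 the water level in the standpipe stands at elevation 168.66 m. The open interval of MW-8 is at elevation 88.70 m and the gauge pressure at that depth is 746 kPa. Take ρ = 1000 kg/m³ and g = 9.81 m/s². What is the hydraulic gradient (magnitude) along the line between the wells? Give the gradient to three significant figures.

i ≈ 0.0161

Total head at MW-7: h = 168.66 m (water level in the piezometer is the total head).
Pressure head at MW-8: ψ = P/(ρg) = 746×1000 / (1000 × 9.81) = 76.04 m.
Total head at MW-8: h = z + ψ = 88.70 + 76.04 = 164.74 m.
Head difference: h(MW-7) − h(MW-8) = 168.66 − 164.74 = 3.92 m.
Hydraulic gradient: i = |Δh| / L = 3.92 / 243.2 = 0.0161.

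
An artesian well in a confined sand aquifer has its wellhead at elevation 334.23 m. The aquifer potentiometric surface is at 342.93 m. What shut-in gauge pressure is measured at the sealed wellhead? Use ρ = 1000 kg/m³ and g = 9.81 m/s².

Head above the cap: Δh = 342.93 − 334.23 = 8.70 m.
P = ρgΔh = 1000 × 9.81 × 8.70 = 85347 Pa ≈ 85.3 kPa.

P ≈ 85.3 kPa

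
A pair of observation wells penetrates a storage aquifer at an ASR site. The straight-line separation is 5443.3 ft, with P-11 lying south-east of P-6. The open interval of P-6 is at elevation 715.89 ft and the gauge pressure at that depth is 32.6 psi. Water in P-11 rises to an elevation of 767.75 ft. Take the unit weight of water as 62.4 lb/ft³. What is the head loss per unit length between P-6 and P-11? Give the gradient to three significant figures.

i ≈ 0.00429 ft/ft

Pressure head at P-6: ψ = 144·P/γ = 144 × 32.6 / 62.4 = 75.23 ft.
Total head at P-6: h = z + ψ = 715.89 + 75.23 = 791.12 ft.
Total head at P-11: h = 767.75 ft (water level in the piezometer is the total head).
Head difference: h(P-6) − h(P-11) = 791.12 − 767.75 = 23.37 ft.
Hydraulic gradient: i = |Δh| / L = 23.37 / 5443.3 = 0.00429.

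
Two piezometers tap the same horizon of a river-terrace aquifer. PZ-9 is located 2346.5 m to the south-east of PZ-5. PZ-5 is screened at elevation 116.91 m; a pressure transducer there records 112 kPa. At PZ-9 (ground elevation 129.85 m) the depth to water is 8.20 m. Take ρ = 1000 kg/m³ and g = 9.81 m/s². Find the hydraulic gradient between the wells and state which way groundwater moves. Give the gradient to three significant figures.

Pressure head at PZ-5: ψ = P/(ρg) = 112×1000 / (1000 × 9.81) = 11.42 m.
Total head at PZ-5: h = z + ψ = 116.91 + 11.42 = 128.33 m.
Total head at PZ-9: h = 129.85 − 8.20 = 121.65 m.
Head difference: h(PZ-5) − h(PZ-9) = 128.33 − 121.65 = 6.68 m.
Hydraulic gradient: i = |Δh| / L = 6.68 / 2346.5 = 0.00285.
Flow is from higher to lower head: from PZ-5 toward PZ-9, i.e. toward the south-east.

i ≈ 0.00285; groundwater flows toward the south-east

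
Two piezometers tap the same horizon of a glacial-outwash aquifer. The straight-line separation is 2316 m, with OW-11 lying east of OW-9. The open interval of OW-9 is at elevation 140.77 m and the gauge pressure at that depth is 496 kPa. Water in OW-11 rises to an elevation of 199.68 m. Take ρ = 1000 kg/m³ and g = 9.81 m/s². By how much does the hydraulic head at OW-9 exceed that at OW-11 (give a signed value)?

Δh ≈ -8.35 m

Pressure head at OW-9: ψ = P/(ρg) = 496×1000 / (1000 × 9.81) = 50.56 m.
Total head at OW-9: h = z + ψ = 140.77 + 50.56 = 191.33 m.
Total head at OW-11: h = 199.68 m (water level in the piezometer is the total head).
Head difference: h(OW-9) − h(OW-11) = 191.33 − 199.68 = -8.35 m.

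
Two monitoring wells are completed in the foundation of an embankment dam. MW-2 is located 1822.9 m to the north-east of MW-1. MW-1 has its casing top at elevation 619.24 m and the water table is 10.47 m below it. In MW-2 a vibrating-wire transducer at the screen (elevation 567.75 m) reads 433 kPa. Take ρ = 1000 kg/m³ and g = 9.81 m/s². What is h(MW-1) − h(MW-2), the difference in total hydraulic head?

Total head at MW-1: h = 619.24 − 10.47 = 608.77 m.
Pressure head at MW-2: ψ = P/(ρg) = 433×1000 / (1000 × 9.81) = 44.14 m.
Total head at MW-2: h = z + ψ = 567.75 + 44.14 = 611.89 m.
Head difference: h(MW-1) − h(MW-2) = 608.77 − 611.89 = -3.12 m.

Δh ≈ -3.12 m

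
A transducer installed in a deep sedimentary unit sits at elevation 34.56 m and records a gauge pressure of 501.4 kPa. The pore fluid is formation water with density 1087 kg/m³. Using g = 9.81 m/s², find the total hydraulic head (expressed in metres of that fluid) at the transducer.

h ≈ 81.58 m

ψ = P/(ρg) = 501.4×1000 / (1087 × 9.81) = 47.02 m.
h = z + ψ = 34.56 + 47.02 = 81.58 m.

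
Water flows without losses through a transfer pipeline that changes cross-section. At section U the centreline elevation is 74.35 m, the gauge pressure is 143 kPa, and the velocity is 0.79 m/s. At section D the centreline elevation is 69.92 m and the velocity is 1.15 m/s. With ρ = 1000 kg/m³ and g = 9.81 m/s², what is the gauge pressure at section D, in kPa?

Pressure head at U: ψ₁ = P₁/(ρg) = 143×1000 / (1000 × 9.81) = 14.58 m.
Velocity heads: v₁²/2g = 0.79²/19.62 = 0.032 m; v₂²/2g = 1.15²/19.62 = 0.067 m.
Total head H = z₁ + ψ₁ + v₁²/2g = 74.35 + 14.58 + 0.032 = 88.96 m.
ψ₂ = H − z₂ − v₂²/2g = 88.96 − 69.92 − 0.067 = 18.97 m.
P₂ = ρgψ₂ = 1000 × 9.81 × 18.97 ≈ 186 kPa.

P₂ ≈ 186 kPa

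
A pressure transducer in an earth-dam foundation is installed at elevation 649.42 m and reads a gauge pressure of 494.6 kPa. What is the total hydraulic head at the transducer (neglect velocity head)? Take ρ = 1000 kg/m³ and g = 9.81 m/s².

h ≈ 699.84 m

ψ = P/(ρg) = 494.6×1000 / (1000 × 9.81) = 50.42 m.
h = z + ψ = 649.42 + 50.42 = 699.84 m.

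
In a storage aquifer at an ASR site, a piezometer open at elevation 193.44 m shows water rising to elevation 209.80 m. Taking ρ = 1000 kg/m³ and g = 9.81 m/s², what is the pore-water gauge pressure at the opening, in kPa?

P ≈ 160 kPa

Pressure head ψ = h − z = 209.80 − 193.44 = 16.36 m.
P = ρgψ = 1000 × 9.81 × 16.36 = 160492 Pa ≈ 160 kPa.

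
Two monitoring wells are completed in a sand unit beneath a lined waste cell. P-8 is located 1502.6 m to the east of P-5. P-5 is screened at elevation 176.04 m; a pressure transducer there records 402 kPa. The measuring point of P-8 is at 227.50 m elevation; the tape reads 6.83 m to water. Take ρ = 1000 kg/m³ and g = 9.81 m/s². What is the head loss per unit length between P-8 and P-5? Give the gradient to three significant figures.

Pressure head at P-5: ψ = P/(ρg) = 402×1000 / (1000 × 9.81) = 40.98 m.
Total head at P-5: h = z + ψ = 176.04 + 40.98 = 217.02 m.
Total head at P-8: h = 227.50 − 6.83 = 220.67 m.
Head difference: h(P-5) − h(P-8) = 217.02 − 220.67 = -3.65 m.
Hydraulic gradient: i = |Δh| / L = 3.65 / 1502.6 = 0.00243.

i ≈ 0.00243 m/m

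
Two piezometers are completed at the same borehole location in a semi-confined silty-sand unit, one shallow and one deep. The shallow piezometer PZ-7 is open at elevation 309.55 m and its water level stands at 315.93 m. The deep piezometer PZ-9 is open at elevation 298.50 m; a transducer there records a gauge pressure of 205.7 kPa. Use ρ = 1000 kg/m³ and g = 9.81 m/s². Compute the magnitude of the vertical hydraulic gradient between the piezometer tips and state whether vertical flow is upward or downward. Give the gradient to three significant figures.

|i_v| ≈ 0.320; vertical flow is upward

Total head at PZ-7: h = 315.93 m (water level in the standpipe).
Pressure head at PZ-9: ψ = P/(ρg) = 205.7×1000 / (1000 × 9.81) = 20.97 m.
Total head at PZ-9: h = z + ψ = 298.50 + 20.97 = 319.47 m.
Δh = h(PZ-7) − h(PZ-9) = 315.93 − 319.47 = -3.54 m.
Vertical separation Δz = 309.55 − 298.50 = 11.05 m.
|i_v| = |Δh| / Δz = 3.54 / 11.05 = 0.320.
Head is higher in the deep piezometer, so vertical flow is upward (discharge condition).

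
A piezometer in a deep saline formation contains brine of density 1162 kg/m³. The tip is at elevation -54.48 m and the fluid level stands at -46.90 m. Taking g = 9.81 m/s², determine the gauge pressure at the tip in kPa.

P ≈ 86.4 kPa

Pressure head ψ = h − z = -46.90 − (-54.48) = 7.58 m.
P = ρgψ = 1162 × 9.81 × 7.58 = 86406 Pa ≈ 86.4 kPa.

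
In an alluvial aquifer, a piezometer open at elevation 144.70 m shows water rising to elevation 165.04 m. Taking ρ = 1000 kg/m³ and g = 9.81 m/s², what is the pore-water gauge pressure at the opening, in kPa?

P ≈ 200 kPa

Pressure head ψ = h − z = 165.04 − 144.70 = 20.34 m.
P = ρgψ = 1000 × 9.81 × 20.34 = 199535 Pa ≈ 200 kPa.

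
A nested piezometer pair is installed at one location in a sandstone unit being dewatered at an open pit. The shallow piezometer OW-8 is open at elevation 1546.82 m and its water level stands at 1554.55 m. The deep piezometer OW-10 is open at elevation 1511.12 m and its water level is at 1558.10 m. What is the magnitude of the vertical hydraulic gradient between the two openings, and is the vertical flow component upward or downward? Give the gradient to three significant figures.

Total head at OW-8: h = 1554.55 m (water level in the standpipe).
Total head at OW-10: h = 1558.10 m.
Δh = h(OW-8) − h(OW-10) = 1554.55 − 1558.10 = -3.55 m.
Vertical separation Δz = 1546.82 − 1511.12 = 35.70 m.
|i_v| = |Δh| / Δz = 3.55 / 35.70 = 0.0994.
Head is higher in the deep piezometer, so vertical flow is upward (discharge condition).

|i_v| ≈ 0.0994; vertical flow is upward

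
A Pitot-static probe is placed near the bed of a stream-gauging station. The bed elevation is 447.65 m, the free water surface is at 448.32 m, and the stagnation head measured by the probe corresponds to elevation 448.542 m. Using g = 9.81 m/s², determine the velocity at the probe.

Near the bed, under hydrostatic conditions, the piezometric head (z + ψ) equals the free-surface elevation, 448.32 m.
Velocity head = total − piezometric = 448.542 − 448.32 = 0.222 m.
v = √(2g·h_v) = √(2 × 9.81 × 0.222) = 2.09 m/s.

v ≈ 2.09 m/s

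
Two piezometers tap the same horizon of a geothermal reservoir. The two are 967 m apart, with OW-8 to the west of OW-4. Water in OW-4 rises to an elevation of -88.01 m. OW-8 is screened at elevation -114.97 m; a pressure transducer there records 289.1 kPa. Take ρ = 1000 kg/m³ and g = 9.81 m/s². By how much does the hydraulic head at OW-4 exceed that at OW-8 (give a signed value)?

Δh ≈ -2.51 m

Total head at OW-4: h = -88.01 m (water level in the piezometer is the total head).
Pressure head at OW-8: ψ = P/(ρg) = 289.1×1000 / (1000 × 9.81) = 29.47 m.
Total head at OW-8: h = z + ψ = -114.97 + 29.47 = -85.50 m.
Head difference: h(OW-4) − h(OW-8) = -88.01 − (-85.50) = -2.51 m.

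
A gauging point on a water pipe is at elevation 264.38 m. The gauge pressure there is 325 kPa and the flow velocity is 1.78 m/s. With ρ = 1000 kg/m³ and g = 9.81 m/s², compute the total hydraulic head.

h ≈ 297.67 m

Pressure head ψ = P/(ρg) = 325×1000 / (1000 × 9.81) = 33.13 m.
Velocity head = v²/(2g) = 1.78² / (2 × 9.81) = 0.161 m.
h = z + ψ + v²/(2g) = 264.38 + 33.13 + 0.161 = 297.67 m.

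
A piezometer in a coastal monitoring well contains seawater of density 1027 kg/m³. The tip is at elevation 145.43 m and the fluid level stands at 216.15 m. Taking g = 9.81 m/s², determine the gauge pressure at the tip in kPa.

Pressure head ψ = h − z = 216.15 − 145.43 = 70.72 m.
P = ρgψ = 1027 × 9.81 × 70.72 = 712495 Pa ≈ 712 kPa.

P ≈ 712 kPa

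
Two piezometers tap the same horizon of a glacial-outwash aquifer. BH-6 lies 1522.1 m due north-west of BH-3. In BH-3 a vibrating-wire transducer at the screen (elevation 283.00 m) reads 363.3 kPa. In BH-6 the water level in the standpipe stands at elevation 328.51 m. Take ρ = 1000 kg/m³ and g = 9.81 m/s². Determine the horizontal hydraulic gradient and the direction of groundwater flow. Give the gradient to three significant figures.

i ≈ 0.00557; groundwater flows toward the south-east

Pressure head at BH-3: ψ = P/(ρg) = 363.3×1000 / (1000 × 9.81) = 37.03 m.
Total head at BH-3: h = z + ψ = 283.00 + 37.03 = 320.03 m.
Total head at BH-6: h = 328.51 m (water level in the piezometer is the total head).
Head difference: h(BH-3) − h(BH-6) = 320.03 − 328.51 = -8.48 m.
Hydraulic gradient: i = |Δh| / L = 8.48 / 1522.1 = 0.00557.
Flow is from higher to lower head: from BH-6 toward BH-3, i.e. toward the south-east.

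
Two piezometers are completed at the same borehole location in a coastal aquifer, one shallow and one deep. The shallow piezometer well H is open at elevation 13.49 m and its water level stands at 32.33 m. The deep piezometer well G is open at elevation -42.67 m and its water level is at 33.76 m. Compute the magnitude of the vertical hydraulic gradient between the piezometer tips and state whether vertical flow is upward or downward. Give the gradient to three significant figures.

|i_v| ≈ 0.0255; vertical flow is upward

Total head at well H: h = 32.33 m (water level in the standpipe).
Total head at well G: h = 33.76 m.
Δh = h(well H) − h(well G) = 32.33 − 33.76 = -1.43 m.
Vertical separation Δz = 13.49 − (-42.67) = 56.16 m.
|i_v| = |Δh| / Δz = 1.43 / 56.16 = 0.0255.
Head is higher in the deep piezometer, so vertical flow is upward (discharge condition).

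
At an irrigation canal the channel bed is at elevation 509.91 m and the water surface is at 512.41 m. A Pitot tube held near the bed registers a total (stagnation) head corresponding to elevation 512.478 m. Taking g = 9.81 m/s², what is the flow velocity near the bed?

v ≈ 1.16 m/s

Near the bed, under hydrostatic conditions, the piezometric head (z + ψ) equals the free-surface elevation, 512.41 m.
Velocity head = total − piezometric = 512.478 − 512.41 = 0.068 m.
v = √(2g·h_v) = √(2 × 9.81 × 0.068) = 1.16 m/s.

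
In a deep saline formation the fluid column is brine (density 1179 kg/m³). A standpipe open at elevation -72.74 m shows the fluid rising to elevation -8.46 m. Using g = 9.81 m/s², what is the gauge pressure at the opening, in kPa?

Pressure head ψ = h − z = -8.46 − (-72.74) = 64.28 m.
P = ρgψ = 1179 × 9.81 × 64.28 = 743462 Pa ≈ 743 kPa.

P ≈ 743 kPa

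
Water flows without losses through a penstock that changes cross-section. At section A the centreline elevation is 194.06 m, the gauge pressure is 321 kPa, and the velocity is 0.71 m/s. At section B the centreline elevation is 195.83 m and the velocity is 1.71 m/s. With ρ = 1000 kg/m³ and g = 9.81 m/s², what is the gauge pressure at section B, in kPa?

P₂ ≈ 302 kPa

Pressure head at A: ψ₁ = P₁/(ρg) = 321×1000 / (1000 × 9.81) = 32.72 m.
Velocity heads: v₁²/2g = 0.71²/19.62 = 0.026 m; v₂²/2g = 1.71²/19.62 = 0.149 m.
Total head H = z₁ + ψ₁ + v₁²/2g = 194.06 + 32.72 + 0.026 = 226.81 m.
ψ₂ = H − z₂ − v₂²/2g = 226.81 − 195.83 − 0.149 = 30.83 m.
P₂ = ρgψ₂ = 1000 × 9.81 × 30.83 ≈ 302 kPa.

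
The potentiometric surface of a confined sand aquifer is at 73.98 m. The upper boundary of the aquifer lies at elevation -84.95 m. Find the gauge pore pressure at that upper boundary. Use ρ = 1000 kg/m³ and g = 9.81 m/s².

Pressure head at the aquifer top: ψ = h − z = 73.98 − (-84.95) = 158.93 m.
P = ρgψ = 1000 × 9.81 × 158.93 = 1559103 Pa ≈ 1560 kPa.

P ≈ 1560 kPa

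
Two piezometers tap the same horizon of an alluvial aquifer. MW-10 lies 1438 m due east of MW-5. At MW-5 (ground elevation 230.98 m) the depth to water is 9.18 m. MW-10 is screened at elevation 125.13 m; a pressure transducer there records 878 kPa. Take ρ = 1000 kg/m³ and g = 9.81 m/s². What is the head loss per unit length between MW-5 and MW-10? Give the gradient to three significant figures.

Total head at MW-5: h = 230.98 − 9.18 = 221.80 m.
Pressure head at MW-10: ψ = P/(ρg) = 878×1000 / (1000 × 9.81) = 89.50 m.
Total head at MW-10: h = z + ψ = 125.13 + 89.50 = 214.63 m.
Head difference: h(MW-5) − h(MW-10) = 221.80 − 214.63 = 7.17 m.
Hydraulic gradient: i = |Δh| / L = 7.17 / 1438 = 0.00499.

i ≈ 0.00499 m/m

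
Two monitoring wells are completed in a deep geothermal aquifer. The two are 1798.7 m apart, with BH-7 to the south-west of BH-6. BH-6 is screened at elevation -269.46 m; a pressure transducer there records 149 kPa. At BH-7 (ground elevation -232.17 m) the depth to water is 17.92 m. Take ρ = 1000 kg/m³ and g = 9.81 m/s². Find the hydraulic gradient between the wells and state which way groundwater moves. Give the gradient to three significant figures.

Pressure head at BH-6: ψ = P/(ρg) = 149×1000 / (1000 × 9.81) = 15.19 m.
Total head at BH-6: h = z + ψ = -269.46 + 15.19 = -254.27 m.
Total head at BH-7: h = -232.17 − 17.92 = -250.09 m.
Head difference: h(BH-6) − h(BH-7) = -254.27 − (-250.09) = -4.18 m.
Hydraulic gradient: i = |Δh| / L = 4.18 / 1798.7 = 0.00232.
Flow is from higher to lower head: from BH-7 toward BH-6, i.e. toward the north-east.

i ≈ 0.00232; groundwater flows toward the north-east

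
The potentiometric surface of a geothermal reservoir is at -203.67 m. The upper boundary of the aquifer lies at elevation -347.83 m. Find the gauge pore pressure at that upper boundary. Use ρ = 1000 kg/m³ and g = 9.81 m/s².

Pressure head at the aquifer top: ψ = h − z = -203.67 − (-347.83) = 144.16 m.
P = ρgψ = 1000 × 9.81 × 144.16 = 1414210 Pa ≈ 1410 kPa.

P ≈ 1410 kPa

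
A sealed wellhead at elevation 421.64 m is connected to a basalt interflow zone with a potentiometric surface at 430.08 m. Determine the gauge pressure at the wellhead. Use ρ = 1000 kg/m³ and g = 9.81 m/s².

P ≈ 82.8 kPa

Head above the cap: Δh = 430.08 − 421.64 = 8.44 m.
P = ρgΔh = 1000 × 9.81 × 8.44 = 82796 Pa ≈ 82.8 kPa.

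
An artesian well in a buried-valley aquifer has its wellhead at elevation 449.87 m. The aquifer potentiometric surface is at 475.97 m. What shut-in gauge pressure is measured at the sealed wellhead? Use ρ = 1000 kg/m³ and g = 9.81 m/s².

Head above the cap: Δh = 475.97 − 449.87 = 26.10 m.
P = ρgΔh = 1000 × 9.81 × 26.10 = 256041 Pa ≈ 256 kPa.

P ≈ 256 kPa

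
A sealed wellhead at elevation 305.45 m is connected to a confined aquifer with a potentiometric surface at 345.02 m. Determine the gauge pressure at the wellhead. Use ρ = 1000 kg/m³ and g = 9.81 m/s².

P ≈ 388 kPa

Head above the cap: Δh = 345.02 − 305.45 = 39.57 m.
P = ρgΔh = 1000 × 9.81 × 39.57 = 388182 Pa ≈ 388 kPa.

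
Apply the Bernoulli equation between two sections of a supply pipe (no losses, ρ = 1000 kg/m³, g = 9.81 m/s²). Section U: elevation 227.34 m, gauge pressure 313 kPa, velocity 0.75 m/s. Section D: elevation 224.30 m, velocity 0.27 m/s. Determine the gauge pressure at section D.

Pressure head at U: ψ₁ = P₁/(ρg) = 313×1000 / (1000 × 9.81) = 31.91 m.
Velocity heads: v₁²/2g = 0.75²/19.62 = 0.029 m; v₂²/2g = 0.27²/19.62 = 0.004 m.
Total head H = z₁ + ψ₁ + v₁²/2g = 227.34 + 31.91 + 0.029 = 259.28 m.
ψ₂ = H − z₂ − v₂²/2g = 259.28 − 224.30 − 0.004 = 34.98 m.
P₂ = ρgψ₂ = 1000 × 9.81 × 34.98 ≈ 343 kPa.

P₂ ≈ 343 kPa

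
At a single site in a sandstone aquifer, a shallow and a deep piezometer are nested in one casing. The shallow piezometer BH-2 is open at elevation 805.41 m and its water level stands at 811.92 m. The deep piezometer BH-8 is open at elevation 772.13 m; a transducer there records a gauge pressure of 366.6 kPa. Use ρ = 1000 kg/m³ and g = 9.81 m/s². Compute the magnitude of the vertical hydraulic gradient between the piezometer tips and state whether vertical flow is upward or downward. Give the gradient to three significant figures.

|i_v| ≈ 0.0727; vertical flow is downward

Total head at BH-2: h = 811.92 m (water level in the standpipe).
Pressure head at BH-8: ψ = P/(ρg) = 366.6×1000 / (1000 × 9.81) = 37.37 m.
Total head at BH-8: h = z + ψ = 772.13 + 37.37 = 809.50 m.
Δh = h(BH-2) − h(BH-8) = 811.92 − 809.50 = 2.42 m.
Vertical separation Δz = 805.41 − 772.13 = 33.28 m.
|i_v| = |Δh| / Δz = 2.42 / 33.28 = 0.0727.
Head is higher in the shallow piezometer, so vertical flow is downward (recharge condition).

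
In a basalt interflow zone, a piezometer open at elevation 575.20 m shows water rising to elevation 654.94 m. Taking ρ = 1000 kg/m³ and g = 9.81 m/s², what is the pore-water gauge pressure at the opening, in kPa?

Pressure head ψ = h − z = 654.94 − 575.20 = 79.74 m.
P = ρgψ = 1000 × 9.81 × 79.74 = 782249 Pa ≈ 782 kPa.

P ≈ 782 kPa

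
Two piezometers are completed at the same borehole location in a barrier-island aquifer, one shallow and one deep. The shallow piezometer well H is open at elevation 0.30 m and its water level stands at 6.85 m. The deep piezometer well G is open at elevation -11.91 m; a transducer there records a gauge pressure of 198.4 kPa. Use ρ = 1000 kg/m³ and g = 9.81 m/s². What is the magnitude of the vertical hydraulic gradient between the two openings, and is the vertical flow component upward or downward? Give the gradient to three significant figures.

Total head at well H: h = 6.85 m (water level in the standpipe).
Pressure head at well G: ψ = P/(ρg) = 198.4×1000 / (1000 × 9.81) = 20.22 m.
Total head at well G: h = z + ψ = -11.91 + 20.22 = 8.31 m.
Δh = h(well H) − h(well G) = 6.85 − 8.31 = -1.46 m.
Vertical separation Δz = 0.30 − (-11.91) = 12.21 m.
|i_v| = |Δh| / Δz = 1.46 / 12.21 = 0.120.
Head is higher in the deep piezometer, so vertical flow is upward (discharge condition).

|i_v| ≈ 0.120; vertical flow is upward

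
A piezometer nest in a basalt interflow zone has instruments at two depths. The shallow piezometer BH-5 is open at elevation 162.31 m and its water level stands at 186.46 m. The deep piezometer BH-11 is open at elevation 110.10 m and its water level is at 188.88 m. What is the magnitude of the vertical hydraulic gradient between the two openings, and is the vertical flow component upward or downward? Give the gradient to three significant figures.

Total head at BH-5: h = 186.46 m (water level in the standpipe).
Total head at BH-11: h = 188.88 m.
Δh = h(BH-5) − h(BH-11) = 186.46 − 188.88 = -2.42 m.
Vertical separation Δz = 162.31 − 110.10 = 52.21 m.
|i_v| = |Δh| / Δz = 2.42 / 52.21 = 0.0464.
Head is higher in the deep piezometer, so vertical flow is upward (discharge condition).

|i_v| ≈ 0.0464; vertical flow is upward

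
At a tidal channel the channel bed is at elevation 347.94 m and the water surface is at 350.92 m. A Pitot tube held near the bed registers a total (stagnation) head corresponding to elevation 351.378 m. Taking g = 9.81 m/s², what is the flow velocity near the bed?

v ≈ 3.00 m/s

Near the bed, under hydrostatic conditions, the piezometric head (z + ψ) equals the free-surface elevation, 350.92 m.
Velocity head = total − piezometric = 351.378 − 350.92 = 0.458 m.
v = √(2g·h_v) = √(2 × 9.81 × 0.458) = 3.00 m/s.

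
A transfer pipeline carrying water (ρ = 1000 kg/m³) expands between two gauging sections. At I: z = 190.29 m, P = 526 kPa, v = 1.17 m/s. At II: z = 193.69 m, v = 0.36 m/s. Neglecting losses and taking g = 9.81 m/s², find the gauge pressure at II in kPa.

P₂ ≈ 493 kPa

Pressure head at I: ψ₁ = P₁/(ρg) = 526×1000 / (1000 × 9.81) = 53.62 m.
Velocity heads: v₁²/2g = 1.17²/19.62 = 0.070 m; v₂²/2g = 0.36²/19.62 = 0.007 m.
Total head H = z₁ + ψ₁ + v₁²/2g = 190.29 + 53.62 + 0.070 = 243.98 m.
ψ₂ = H − z₂ − v₂²/2g = 243.98 − 193.69 − 0.007 = 50.28 m.
P₂ = ρgψ₂ = 1000 × 9.81 × 50.28 ≈ 493 kPa.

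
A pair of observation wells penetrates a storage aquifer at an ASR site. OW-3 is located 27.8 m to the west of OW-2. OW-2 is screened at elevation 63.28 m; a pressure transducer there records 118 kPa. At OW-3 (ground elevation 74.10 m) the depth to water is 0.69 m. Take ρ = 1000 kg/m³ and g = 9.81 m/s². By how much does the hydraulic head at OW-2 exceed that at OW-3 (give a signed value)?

Δh ≈ 1.90 m

Pressure head at OW-2: ψ = P/(ρg) = 118×1000 / (1000 × 9.81) = 12.03 m.
Total head at OW-2: h = z + ψ = 63.28 + 12.03 = 75.31 m.
Total head at OW-3: h = 74.10 − 0.69 = 73.41 m.
Head difference: h(OW-2) − h(OW-3) = 75.31 − 73.41 = 1.90 m.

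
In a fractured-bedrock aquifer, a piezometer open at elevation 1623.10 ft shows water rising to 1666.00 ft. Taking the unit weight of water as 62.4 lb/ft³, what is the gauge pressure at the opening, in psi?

Pressure head ψ = h − z = 1666.00 − 1623.10 = 42.90 ft.
P = γ·ψ / 144 = 62.4 × 42.90 / 144 = 18.6 psi.

P ≈ 18.6 psi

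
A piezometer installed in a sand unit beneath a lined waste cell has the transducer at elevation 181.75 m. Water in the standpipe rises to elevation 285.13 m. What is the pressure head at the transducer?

Total head h = 285.13 m (the water-surface elevation in the piezometer).
Pressure head ψ = h − z = 285.13 − 181.75 = 103.38 m.

ψ ≈ 103.38 m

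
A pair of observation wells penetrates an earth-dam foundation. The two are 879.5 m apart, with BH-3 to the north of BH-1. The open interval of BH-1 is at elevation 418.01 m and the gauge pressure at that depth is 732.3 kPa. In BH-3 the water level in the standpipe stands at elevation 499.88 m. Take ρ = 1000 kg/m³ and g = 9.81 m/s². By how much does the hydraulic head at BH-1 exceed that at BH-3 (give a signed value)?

Pressure head at BH-1: ψ = P/(ρg) = 732.3×1000 / (1000 × 9.81) = 74.65 m.
Total head at BH-1: h = z + ψ = 418.01 + 74.65 = 492.66 m.
Total head at BH-3: h = 499.88 m (water level in the piezometer is the total head).
Head difference: h(BH-1) − h(BH-3) = 492.66 − 499.88 = -7.22 m.

Δh ≈ -7.22 m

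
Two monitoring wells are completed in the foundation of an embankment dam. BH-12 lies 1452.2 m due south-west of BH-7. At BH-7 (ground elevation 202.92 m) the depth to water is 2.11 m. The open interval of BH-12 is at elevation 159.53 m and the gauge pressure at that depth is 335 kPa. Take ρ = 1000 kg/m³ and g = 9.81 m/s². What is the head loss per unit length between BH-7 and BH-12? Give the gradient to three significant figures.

i ≈ 0.00491 m/m

Total head at BH-7: h = 202.92 − 2.11 = 200.81 m.
Pressure head at BH-12: ψ = P/(ρg) = 335×1000 / (1000 × 9.81) = 34.15 m.
Total head at BH-12: h = z + ψ = 159.53 + 34.15 = 193.68 m.
Head difference: h(BH-7) − h(BH-12) = 200.81 − 193.68 = 7.13 m.
Hydraulic gradient: i = |Δh| / L = 7.13 / 1452.2 = 0.00491.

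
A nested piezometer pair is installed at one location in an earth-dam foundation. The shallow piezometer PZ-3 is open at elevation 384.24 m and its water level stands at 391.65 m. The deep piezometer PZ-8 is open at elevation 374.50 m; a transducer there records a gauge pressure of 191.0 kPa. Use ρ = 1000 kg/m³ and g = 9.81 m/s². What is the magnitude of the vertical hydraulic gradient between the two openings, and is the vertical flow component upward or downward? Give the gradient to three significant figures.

Total head at PZ-3: h = 391.65 m (water level in the standpipe).
Pressure head at PZ-8: ψ = P/(ρg) = 191.0×1000 / (1000 × 9.81) = 19.47 m.
Total head at PZ-8: h = z + ψ = 374.50 + 19.47 = 393.97 m.
Δh = h(PZ-3) − h(PZ-8) = 391.65 − 393.97 = -2.32 m.
Vertical separation Δz = 384.24 − 374.50 = 9.74 m.
|i_v| = |Δh| / Δz = 2.32 / 9.74 = 0.238.
Head is higher in the deep piezometer, so vertical flow is upward (discharge condition).

|i_v| ≈ 0.238; vertical flow is upward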